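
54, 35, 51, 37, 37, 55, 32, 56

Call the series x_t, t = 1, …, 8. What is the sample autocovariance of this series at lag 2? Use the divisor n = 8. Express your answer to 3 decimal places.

Mean x̄ = (54 + 35 + 51 + 37 + 37 + 55 + 32 + 56)/8 = 44.6250
Deviations: 9.3750, -9.6250, 6.3750, -7.6250, -7.6250, 10.3750, -12.6250, 11.3750
Σ_{t=1}^{6}(x_t−x̄)(x_{t+2}−x̄) = 219.7188
γ_2 = 219.7188 / 8 = 27.465

27.465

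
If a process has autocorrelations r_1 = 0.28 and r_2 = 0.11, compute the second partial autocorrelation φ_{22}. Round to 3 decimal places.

0.034

φ_{22} = (r_2 − r_1²) / (1 − r_1²)
r_1² = (0.28)² = 0.0784
Numerator = 0.11 − 0.0784 = 0.0316; denominator = 1 − 0.0784 = 0.9216
φ_{22} = 0.0316 / 0.9216 = 0.034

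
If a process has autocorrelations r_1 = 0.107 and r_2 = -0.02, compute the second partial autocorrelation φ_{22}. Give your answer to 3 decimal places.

φ_{22} = (r_2 − r_1²) / (1 − r_1²)
r_1² = (0.107)² = 0.011449
Numerator = -0.02 − 0.0114 = -0.0314; denominator = 1 − 0.0114 = 0.9886
φ_{22} = -0.0314 / 0.9886 = -0.032

-0.032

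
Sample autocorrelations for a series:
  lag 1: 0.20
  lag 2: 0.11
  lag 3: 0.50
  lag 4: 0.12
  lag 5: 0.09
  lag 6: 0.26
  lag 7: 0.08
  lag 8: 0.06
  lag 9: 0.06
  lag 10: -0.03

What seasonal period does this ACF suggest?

The largest autocorrelation is r_3 = 0.50, with a weaker echo at lag 6 (0.26); the remaining lags stay at or below 0.20.
The dominant spike at lag 3 indicates a seasonal period of 3.

3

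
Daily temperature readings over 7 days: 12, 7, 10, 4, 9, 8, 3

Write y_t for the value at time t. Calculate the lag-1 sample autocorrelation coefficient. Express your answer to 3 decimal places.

-0.309

Mean ȳ = (12 + 7 + 10 + 4 + 9 + 8 + 3)/7 = 7.5714
Σ(y_t−ȳ)(y_{t+1}−ȳ) = (-2.5306) + (-1.3878) + (-8.6735) + (-5.1020) + (0.6122) + (-1.9592) = -19.0408
Denominator Σ(y_t−ȳ)² = 61.7143
r_1 = -19.0408 / 61.7143 = -0.309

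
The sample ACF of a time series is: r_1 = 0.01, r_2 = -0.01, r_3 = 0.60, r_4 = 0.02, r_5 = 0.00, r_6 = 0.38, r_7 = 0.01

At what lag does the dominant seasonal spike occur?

The largest autocorrelation is r_3 = 0.60, with a weaker echo at lag 6 (0.38); the remaining lags stay at or below 0.02.
The dominant spike at lag 3 indicates a seasonal period of 3.

3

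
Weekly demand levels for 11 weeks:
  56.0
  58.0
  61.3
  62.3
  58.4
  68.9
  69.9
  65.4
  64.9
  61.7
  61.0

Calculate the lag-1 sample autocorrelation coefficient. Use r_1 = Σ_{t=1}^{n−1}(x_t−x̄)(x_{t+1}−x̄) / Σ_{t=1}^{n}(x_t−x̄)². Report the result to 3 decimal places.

0.436

Mean x̄ = (56.0 + 58.0 + 61.3 + 62.3 + 58.4 + 68.9 + 69.9 + 65.4 + 64.9 + 61.7 + 61.0)/11 = 62.5273
Numerator Σ_{t=1}^{10}(x_t−x̄)(x_{t+1}−x̄) = 84.3029
Denominator Σ(x_t−x̄)² = 193.5618
r_1 = 84.3029 / 193.5618 = 0.436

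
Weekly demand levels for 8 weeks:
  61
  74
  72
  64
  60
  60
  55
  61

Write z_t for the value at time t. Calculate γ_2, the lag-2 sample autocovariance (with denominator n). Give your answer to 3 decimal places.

Mean z̄ = (61 + 74 + 72 + 64 + 60 + 60 + 55 + 61)/8 = 63.3750
Deviations: -2.3750, 10.6250, 8.6250, 0.6250, -3.3750, -3.3750, -8.3750, -2.3750
Σ_{t=1}^{6}(z_t−z̄)(z_{t+2}−z̄) = -8.7813
γ_2 = -8.7813 / 8 = -1.098

-1.098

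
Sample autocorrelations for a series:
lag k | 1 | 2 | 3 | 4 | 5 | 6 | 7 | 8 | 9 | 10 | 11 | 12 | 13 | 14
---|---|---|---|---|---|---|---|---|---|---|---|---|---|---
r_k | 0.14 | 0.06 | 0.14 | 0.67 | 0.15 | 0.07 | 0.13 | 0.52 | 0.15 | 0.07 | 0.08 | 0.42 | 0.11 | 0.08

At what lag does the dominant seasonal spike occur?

The largest autocorrelation is r_4 = 0.67, with weaker echoes at lags 8 (0.52) and 12 (0.42); the remaining lags stay at or below 0.15.
The dominant spike at lag 4 indicates a seasonal period of 4.

4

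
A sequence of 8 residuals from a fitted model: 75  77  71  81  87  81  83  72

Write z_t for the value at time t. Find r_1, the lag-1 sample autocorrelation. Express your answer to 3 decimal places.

0.107

Mean z̄ = (75 + 77 + 71 + 81 + 87 + 81 + 83 + 72)/8 = 78.3750
Deviations from mean: -3.3750, -1.3750, -7.3750, 2.6250, 8.6250, 2.6250, 4.6250, -6.3750
Σ(z_t−z̄)(z_{t+1}−z̄) = (4.6406) + (10.1406) + (-19.3594) + (22.6406) + (22.6406) + (12.1406) + (-29.4844) = 23.3594
Denominator Σ(z_t−z̄)² = 217.8750
r_1 = 23.3594 / 217.8750 = 0.107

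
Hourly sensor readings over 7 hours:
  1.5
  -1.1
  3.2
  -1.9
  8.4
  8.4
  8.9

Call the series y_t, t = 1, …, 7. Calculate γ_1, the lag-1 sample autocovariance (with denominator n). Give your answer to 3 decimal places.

Mean ȳ = (1.5 − 1.1 + 3.2 − 1.9 + 8.4 + 8.4 + 8.9)/7 = 3.9143
Σ_{t=1}^{6}(y_t−ȳ)(y_{t+1}−ȳ) = 36.2455
γ_1 = 36.2455 / 7 = 5.178

5.178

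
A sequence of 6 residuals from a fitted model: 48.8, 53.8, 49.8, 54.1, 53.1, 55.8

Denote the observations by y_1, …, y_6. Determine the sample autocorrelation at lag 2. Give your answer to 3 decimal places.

Mean ȳ = (48.8 + 53.8 + 49.8 + 54.1 + 53.1 + 55.8)/6 = 52.5667
Deviations from mean: -3.7667, 1.2333, -2.7667, 1.5333, 0.5333, 3.2333
Σ(y_t−ȳ)(y_{t+2}−ȳ) = (10.4211) + (1.8911) + (-1.4756) + (4.9578) = 15.7944
Denominator Σ(y_t−ȳ)² = 36.4533
r_2 = 15.7944 / 36.4533 = 0.433

0.433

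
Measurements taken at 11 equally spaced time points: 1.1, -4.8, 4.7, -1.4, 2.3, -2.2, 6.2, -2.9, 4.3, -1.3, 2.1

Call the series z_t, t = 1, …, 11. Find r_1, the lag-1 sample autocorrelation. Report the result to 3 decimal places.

-0.801

Mean z̄ = (1.1 − 4.8 + 4.7 − 1.4 + 2.3 − 2.2 + 6.2 − 2.9 + 4.3 − 1.3 + 2.1)/11 = 0.7364
Numerator Σ_{t=1}^{10}(z_t−z̄)(z_{t+1}−z̄) = -99.2604
Denominator Σ(z_t−z̄)² = 123.9055
r_1 = -99.2604 / 123.9055 = -0.801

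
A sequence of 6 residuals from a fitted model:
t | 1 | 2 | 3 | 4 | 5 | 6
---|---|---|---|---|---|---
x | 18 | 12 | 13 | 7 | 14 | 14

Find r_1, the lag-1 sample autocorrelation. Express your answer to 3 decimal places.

Mean x̄ = (18 + 12 + 13 + 7 + 14 + 14)/6 = 13.0000
Σ(x_t−x̄)(x_{t+1}−x̄) = (-5.0000) + (0.0000) + (0.0000) + (-6.0000) + (1.0000) = -10.0000
Denominator Σ(x_t−x̄)² = 64.0000
r_1 = -10.0000 / 64.0000 = -0.156

-0.156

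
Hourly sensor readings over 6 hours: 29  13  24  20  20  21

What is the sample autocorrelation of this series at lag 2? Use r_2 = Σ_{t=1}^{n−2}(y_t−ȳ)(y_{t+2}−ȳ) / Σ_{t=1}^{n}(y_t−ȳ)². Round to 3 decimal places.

Mean ȳ = (29 + 13 + 24 + 20 + 20 + 21)/6 = 21.1667
Deviations from mean: 7.8333, -8.1667, 2.8333, -1.1667, -1.1667, -0.1667
Σ(y_t−ȳ)(y_{t+2}−ȳ) = (22.1944) + (9.5278) + (-3.3056) + (0.1944) = 28.6111
Denominator Σ(y_t−ȳ)² = 138.8333
r_2 = 28.6111 / 138.8333 = 0.206

0.206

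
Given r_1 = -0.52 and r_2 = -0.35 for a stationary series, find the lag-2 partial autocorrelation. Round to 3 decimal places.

φ_{22} = (r_2 − r_1²) / (1 − r_1²)
r_1² = (-0.52)² = 0.2704
Numerator = -0.35 − 0.2704 = -0.6204; denominator = 1 − 0.2704 = 0.7296
φ_{22} = -0.6204 / 0.7296 = -0.850

-0.850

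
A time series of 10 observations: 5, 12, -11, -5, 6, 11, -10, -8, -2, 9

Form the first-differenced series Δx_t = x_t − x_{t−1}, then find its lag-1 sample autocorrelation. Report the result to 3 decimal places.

-0.177

First differences Δx: 7, -23, 6, 11, 5, -21, 2, 6, 11
Mean of differences = 0.4444
Numerator Σ(Δx_t−Δx̄)(Δx_{t+1}−Δx̄) = -240.9753
Denominator Σ(Δx_t−Δx̄)² = 1360.2222
r_1(Δx) = -240.9753 / 1360.2222 = -0.177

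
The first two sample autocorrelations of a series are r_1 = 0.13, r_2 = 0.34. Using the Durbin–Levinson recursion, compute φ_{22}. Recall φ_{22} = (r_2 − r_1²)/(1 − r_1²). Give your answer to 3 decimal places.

0.329

φ_{22} = (r_2 − r_1²) / (1 − r_1²)
r_1² = (0.13)² = 0.0169
Numerator = 0.34 − 0.0169 = 0.3231; denominator = 1 − 0.0169 = 0.9831
φ_{22} = 0.3231 / 0.9831 = 0.329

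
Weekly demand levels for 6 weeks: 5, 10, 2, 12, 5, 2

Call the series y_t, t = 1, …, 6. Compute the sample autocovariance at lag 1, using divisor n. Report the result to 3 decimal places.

-7.667

Mean ȳ = (5 + 10 + 2 + 12 + 5 + 2)/6 = 6.0000
Deviations: -1.0000, 4.0000, -4.0000, 6.0000, -1.0000, -4.0000
Σ_{t=1}^{5}(y_t−ȳ)(y_{t+1}−ȳ) = -46.0000
γ_1 = -46.0000 / 6 = -7.667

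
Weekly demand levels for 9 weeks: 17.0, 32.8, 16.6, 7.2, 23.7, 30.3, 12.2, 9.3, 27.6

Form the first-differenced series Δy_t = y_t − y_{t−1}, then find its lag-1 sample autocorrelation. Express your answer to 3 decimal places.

-0.153

First differences Δy: 15.8, -16.2, -9.4, 16.5, 6.6, -18.1, -2.9, 18.3
Mean of differences = 1.3250
Numerator Σ(Δy_t−Δȳ)(Δy_{t+1}−Δȳ) = -240.5381
Denominator Σ(Δy_t−Δȳ)² = 1573.1150
r_1(Δy) = -240.5381 / 1573.1150 = -0.153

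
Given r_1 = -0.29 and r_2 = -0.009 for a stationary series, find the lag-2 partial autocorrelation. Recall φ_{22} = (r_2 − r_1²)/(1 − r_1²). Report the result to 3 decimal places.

-0.102

φ_{22} = (r_2 − r_1²) / (1 − r_1²)
r_1² = (-0.29)² = 0.0841
Numerator = -0.009 − 0.0841 = -0.0931; denominator = 1 − 0.0841 = 0.9159
φ_{22} = -0.0931 / 0.9159 = -0.102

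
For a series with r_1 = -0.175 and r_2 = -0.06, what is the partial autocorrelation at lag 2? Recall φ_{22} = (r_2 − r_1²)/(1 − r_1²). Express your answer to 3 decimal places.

-0.093

φ_{22} = (r_2 − r_1²) / (1 − r_1²)
r_1² = (-0.175)² = 0.030625
Numerator = -0.06 − 0.0306 = -0.0906; denominator = 1 − 0.0306 = 0.9694
φ_{22} = -0.0906 / 0.9694 = -0.093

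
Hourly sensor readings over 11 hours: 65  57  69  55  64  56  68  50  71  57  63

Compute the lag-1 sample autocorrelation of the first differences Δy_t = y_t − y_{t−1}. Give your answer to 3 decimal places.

First differences Δy: -8, 12, -14, 9, -8, 12, -18, 21, -14, 6
Mean of differences = -0.2000
Numerator Σ(Δy_t−Δȳ)(Δy_{t+1}−Δȳ) = -1530.0400
Denominator Σ(Δy_t−Δȳ)² = 1689.6000
r_1(Δy) = -1530.0400 / 1689.6000 = -0.906

-0.906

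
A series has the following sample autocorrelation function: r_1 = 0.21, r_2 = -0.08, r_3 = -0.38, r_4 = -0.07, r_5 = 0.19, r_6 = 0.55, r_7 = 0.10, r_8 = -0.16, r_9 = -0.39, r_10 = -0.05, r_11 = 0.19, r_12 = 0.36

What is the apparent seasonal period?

The largest autocorrelation is r_6 = 0.55, with a weaker echo at lag 12 (0.36); the remaining lags stay at or below 0.21.
The dominant spike at lag 6 indicates a seasonal period of 6.

6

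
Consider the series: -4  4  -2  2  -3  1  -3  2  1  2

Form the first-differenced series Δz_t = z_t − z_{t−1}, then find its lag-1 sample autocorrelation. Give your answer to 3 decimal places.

First differences Δz: 8, -6, 4, -5, 4, -4, 5, -1, 1
Mean of differences = 0.6667
Numerator Σ(Δz_t−Δz̄)(Δz_{t+1}−Δz̄) = -152.4444
Denominator Σ(Δz_t−Δz̄)² = 196.0000
r_1(Δz) = -152.4444 / 196.0000 = -0.778

-0.778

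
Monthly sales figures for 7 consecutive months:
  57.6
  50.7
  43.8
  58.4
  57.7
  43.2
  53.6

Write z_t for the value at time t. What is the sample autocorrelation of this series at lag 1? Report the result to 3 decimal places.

-0.300

Mean z̄ = (57.6 + 50.7 + 43.8 + 58.4 + 57.7 + 43.2 + 53.6)/7 = 52.1429
Deviations from mean: 5.4571, -1.4429, -8.3429, 6.2571, 5.5571, -8.9429, 1.4571
Σ(z_t−z̄)(z_{t+1}−z̄) = (-7.8739) + (12.0376) + (-52.2024) + (34.7718) + (-49.6967) + (-13.0310) = -75.9947
Denominator Σ(z_t−z̄)² = 253.5971
r_1 = -75.9947 / 253.5971 = -0.300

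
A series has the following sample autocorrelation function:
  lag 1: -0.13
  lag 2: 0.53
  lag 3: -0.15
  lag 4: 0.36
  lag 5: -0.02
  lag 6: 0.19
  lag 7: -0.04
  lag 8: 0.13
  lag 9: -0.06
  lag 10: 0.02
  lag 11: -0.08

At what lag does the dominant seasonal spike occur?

2

The largest autocorrelation is r_2 = 0.53, with weaker echoes at lags 4 (0.36) and 6 (0.19); the remaining lags stay at or below 0.13.
The dominant spike at lag 2 indicates a seasonal period of 2.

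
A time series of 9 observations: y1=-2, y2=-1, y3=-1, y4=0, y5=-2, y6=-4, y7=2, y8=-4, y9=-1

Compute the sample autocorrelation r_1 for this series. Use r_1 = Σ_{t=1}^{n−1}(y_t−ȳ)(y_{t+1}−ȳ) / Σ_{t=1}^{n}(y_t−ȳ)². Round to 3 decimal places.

-0.621

Mean ȳ = (-2 − 1 − 1 + 0 − 2 − 4 + 2 − 4 − 1)/9 = -1.4444
Numerator Σ_{t=1}^{8}(y_t−ȳ)(y_{t+1}−ȳ) = -17.5309
Denominator Σ(y_t−ȳ)² = 28.2222
r_1 = -17.5309 / 28.2222 = -0.621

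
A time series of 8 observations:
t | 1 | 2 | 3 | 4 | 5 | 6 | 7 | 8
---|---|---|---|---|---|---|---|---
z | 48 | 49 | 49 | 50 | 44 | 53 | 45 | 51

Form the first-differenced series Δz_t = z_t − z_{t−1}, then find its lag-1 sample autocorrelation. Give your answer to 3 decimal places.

First differences Δz: 1, 0, 1, -6, 9, -8, 6
Mean of differences = 0.4286
Numerator Σ(Δz_t−Δz̄)(Δz_{t+1}−Δz̄) = -178.4694
Denominator Σ(Δz_t−Δz̄)² = 217.7143
r_1(Δz) = -178.4694 / 217.7143 = -0.820

-0.820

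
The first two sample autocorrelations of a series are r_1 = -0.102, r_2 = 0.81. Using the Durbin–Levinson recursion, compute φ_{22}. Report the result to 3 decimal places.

0.808

φ_{22} = (r_2 − r_1²) / (1 − r_1²)
r_1² = (-0.102)² = 0.010404
Numerator = 0.81 − 0.0104 = 0.7996; denominator = 1 − 0.0104 = 0.9896
φ_{22} = 0.7996 / 0.9896 = 0.808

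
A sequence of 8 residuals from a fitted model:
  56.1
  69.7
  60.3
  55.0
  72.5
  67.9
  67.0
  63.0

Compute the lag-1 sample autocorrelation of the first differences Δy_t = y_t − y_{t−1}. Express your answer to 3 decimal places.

-0.379

First differences Δy: 13.6, -9.4, -5.3, 17.5, -4.6, -0.9, -4.0
Mean of differences = 0.9857
Numerator Σ(Δy_t−Δȳ)(Δy_{t+1}−Δȳ) = -241.8402
Denominator Σ(Δy_t−Δȳ)² = 638.8286
r_1(Δy) = -241.8402 / 638.8286 = -0.379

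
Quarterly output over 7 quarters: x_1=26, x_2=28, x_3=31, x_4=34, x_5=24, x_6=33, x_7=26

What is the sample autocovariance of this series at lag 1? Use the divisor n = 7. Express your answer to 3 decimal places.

-6.472

Mean x̄ = (26 + 28 + 31 + 34 + 24 + 33 + 26)/7 = 28.8571
Σ_{t=1}^{6}(x_t−x̄)(x_{t+1}−x̄) = -45.3061
γ_1 = -45.3061 / 7 = -6.472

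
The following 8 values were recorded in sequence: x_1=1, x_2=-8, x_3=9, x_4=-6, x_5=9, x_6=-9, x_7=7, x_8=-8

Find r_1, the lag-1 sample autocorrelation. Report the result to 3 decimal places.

-0.853

Mean x̄ = (1 − 8 + 9 − 6 + 9 − 9 + 7 − 8)/8 = -0.6250
Deviations from mean: 1.6250, -7.3750, 9.6250, -5.3750, 9.6250, -8.3750, 7.6250, -7.3750
Σ(x_t−x̄)(x_{t+1}−x̄) = (-11.9844) + (-70.9844) + (-51.7344) + (-51.7344) + (-80.6094) + (-63.8594) + (-56.2344) = -387.1406
Denominator Σ(x_t−x̄)² = 453.8750
r_1 = -387.1406 / 453.8750 = -0.853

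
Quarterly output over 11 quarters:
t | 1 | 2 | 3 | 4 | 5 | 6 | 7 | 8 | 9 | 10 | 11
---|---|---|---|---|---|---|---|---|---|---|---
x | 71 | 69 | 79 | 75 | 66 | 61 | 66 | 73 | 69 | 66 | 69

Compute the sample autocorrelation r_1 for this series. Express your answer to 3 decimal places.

Mean x̄ = (71 + 69 + 79 + 75 + 66 + 61 + 66 + 73 + 69 + 66 + 69)/11 = 69.4545
Numerator Σ_{t=1}^{10}(x_t−x̄)(x_{t+1}−x̄) = 76.4298
Denominator Σ(x_t−x̄)² = 244.7273
r_1 = 76.4298 / 244.7273 = 0.312

0.312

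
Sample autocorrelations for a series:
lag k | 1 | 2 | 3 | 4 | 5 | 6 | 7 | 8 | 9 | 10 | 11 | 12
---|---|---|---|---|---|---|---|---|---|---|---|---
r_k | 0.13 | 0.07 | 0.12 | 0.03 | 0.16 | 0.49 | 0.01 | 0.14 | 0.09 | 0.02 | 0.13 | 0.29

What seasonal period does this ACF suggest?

6

The largest autocorrelation is r_6 = 0.49, with a weaker echo at lag 12 (0.29); the remaining lags stay at or below 0.16.
The dominant spike at lag 6 indicates a seasonal period of 6.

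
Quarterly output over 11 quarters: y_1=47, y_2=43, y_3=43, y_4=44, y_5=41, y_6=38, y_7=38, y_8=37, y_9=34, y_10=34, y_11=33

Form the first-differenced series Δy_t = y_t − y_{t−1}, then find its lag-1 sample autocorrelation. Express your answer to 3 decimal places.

First differences Δy: -4, 0, 1, -3, -3, 0, -1, -3, 0, -1
Mean of differences = -1.4000
Numerator Σ(Δy_t−Δȳ)(Δy_{t+1}−Δȳ) = -5.5600
Denominator Σ(Δy_t−Δȳ)² = 26.4000
r_1(Δy) = -5.5600 / 26.4000 = -0.211

-0.211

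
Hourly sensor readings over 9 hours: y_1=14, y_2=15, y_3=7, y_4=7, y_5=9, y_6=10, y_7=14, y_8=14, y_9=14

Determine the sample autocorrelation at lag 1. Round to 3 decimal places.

0.432

Mean ȳ = (14 + 15 + 7 + 7 + 9 + 10 + 14 + 14 + 14)/9 = 11.5556
Numerator Σ_{t=1}^{8}(y_t−ȳ)(y_{t+1}−ȳ) = 37.2469
Denominator Σ(y_t−ȳ)² = 86.2222
r_1 = 37.2469 / 86.2222 = 0.432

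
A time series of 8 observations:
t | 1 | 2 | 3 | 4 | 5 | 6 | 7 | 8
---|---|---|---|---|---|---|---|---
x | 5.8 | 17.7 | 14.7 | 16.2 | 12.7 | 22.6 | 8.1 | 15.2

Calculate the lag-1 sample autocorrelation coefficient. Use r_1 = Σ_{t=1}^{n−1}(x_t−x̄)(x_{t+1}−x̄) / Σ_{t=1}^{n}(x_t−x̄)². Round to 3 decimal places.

Mean x̄ = (5.8 + 17.7 + 14.7 + 16.2 + 12.7 + 22.6 + 8.1 + 15.2)/8 = 14.1250
Deviations from mean: -8.3250, 3.5750, 0.5750, 2.0750, -1.4250, 8.4750, -6.0250, 1.0750
Σ(x_t−x̄)(x_{t+1}−x̄) = (-29.7619) + (2.0556) + (1.1931) + (-2.9569) + (-12.0769) + (-51.0619) + (-6.4769) = -99.0856
Denominator Σ(x_t−x̄)² = 198.0350
r_1 = -99.0856 / 198.0350 = -0.500

-0.500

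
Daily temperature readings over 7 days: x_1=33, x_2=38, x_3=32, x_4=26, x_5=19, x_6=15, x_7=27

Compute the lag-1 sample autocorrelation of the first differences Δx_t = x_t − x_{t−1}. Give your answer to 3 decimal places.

0.013

First differences Δx: 5, -6, -6, -7, -4, 12
Mean of differences = -1.0000
Numerator Σ(Δx_t−Δx̄)(Δx_{t+1}−Δx̄) = 4.0000
Denominator Σ(Δx_t−Δx̄)² = 300.0000
r_1(Δx) = 4.0000 / 300.0000 = 0.013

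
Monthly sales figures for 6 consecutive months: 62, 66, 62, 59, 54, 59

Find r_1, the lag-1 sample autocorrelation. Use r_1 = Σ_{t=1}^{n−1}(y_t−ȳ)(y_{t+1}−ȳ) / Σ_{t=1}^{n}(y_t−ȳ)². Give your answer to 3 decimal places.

0.413

Mean ȳ = (62 + 66 + 62 + 59 + 54 + 59)/6 = 60.3333
Deviations from mean: 1.6667, 5.6667, 1.6667, -1.3333, -6.3333, -1.3333
Σ(y_t−ȳ)(y_{t+1}−ȳ) = (9.4444) + (9.4444) + (-2.2222) + (8.4444) + (8.4444) = 33.5556
Denominator Σ(y_t−ȳ)² = 81.3333
r_1 = 33.5556 / 81.3333 = 0.413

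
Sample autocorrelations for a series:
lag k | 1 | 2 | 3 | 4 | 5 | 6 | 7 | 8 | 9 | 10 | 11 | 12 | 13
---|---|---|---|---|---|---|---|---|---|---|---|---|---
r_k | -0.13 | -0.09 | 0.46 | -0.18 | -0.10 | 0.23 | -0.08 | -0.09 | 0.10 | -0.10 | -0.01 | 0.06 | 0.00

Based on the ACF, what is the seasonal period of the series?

The largest autocorrelation is r_3 = 0.46, with a weaker echo at lag 6 (0.23); the remaining lags stay at or below 0.10.
The dominant spike at lag 3 indicates a seasonal period of 3.

3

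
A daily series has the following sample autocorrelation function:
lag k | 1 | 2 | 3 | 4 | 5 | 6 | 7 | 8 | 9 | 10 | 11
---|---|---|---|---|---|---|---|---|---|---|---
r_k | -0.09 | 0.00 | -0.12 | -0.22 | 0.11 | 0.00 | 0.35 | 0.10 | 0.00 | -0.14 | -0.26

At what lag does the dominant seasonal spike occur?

7

The largest autocorrelation is r_7 = 0.35; the remaining lags stay at or below 0.11.
The dominant spike at lag 7 indicates a seasonal period of 7.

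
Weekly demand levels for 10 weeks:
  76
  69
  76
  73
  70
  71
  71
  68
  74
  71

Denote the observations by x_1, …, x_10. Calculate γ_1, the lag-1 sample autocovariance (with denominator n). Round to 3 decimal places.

Mean x̄ = (76 + 69 + 76 + 73 + 70 + 71 + 71 + 68 + 74 + 71)/10 = 71.9000
Σ_{t=1}^{9}(x_t−x̄)(x_{t+1}−x̄) = -25.4100
γ_1 = -25.4100 / 10 = -2.541

-2.541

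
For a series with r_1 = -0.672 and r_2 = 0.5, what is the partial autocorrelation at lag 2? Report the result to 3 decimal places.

0.088

φ_{22} = (r_2 − r_1²) / (1 − r_1²)
r_1² = (-0.672)² = 0.451584
Numerator = 0.5 − 0.4516 = 0.0484; denominator = 1 − 0.4516 = 0.5484
φ_{22} = 0.0484 / 0.5484 = 0.088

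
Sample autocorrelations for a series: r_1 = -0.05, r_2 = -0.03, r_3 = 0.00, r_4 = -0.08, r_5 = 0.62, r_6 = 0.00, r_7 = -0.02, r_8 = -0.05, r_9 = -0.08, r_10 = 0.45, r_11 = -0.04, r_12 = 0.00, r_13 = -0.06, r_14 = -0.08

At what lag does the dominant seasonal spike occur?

5

The largest autocorrelation is r_5 = 0.62, with a weaker echo at lag 10 (0.45); the remaining lags stay at or below 0.00.
The dominant spike at lag 5 indicates a seasonal period of 5.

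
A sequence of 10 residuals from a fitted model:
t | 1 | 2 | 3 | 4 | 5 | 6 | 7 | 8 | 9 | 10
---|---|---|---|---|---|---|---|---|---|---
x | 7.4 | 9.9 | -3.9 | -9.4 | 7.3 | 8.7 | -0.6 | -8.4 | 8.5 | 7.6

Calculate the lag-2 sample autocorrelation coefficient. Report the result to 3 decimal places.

Mean x̄ = (7.4 + 9.9 − 3.9 − 9.4 + 7.3 + 8.7 − 0.6 − 8.4 + 8.5 + 7.6)/10 = 2.7100
Numerator Σ_{t=1}^{8}(x_t−x̄)(x_{t+2}−x̄) = -376.1852
Denominator Σ(x_t−x̄)² = 512.8090
r_2 = -376.1852 / 512.8090 = -0.734

-0.734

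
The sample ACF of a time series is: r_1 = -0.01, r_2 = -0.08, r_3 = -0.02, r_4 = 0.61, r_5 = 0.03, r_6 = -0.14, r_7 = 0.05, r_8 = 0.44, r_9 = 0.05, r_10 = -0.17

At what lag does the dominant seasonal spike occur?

4

The largest autocorrelation is r_4 = 0.61, with a weaker echo at lag 8 (0.44); the remaining lags stay at or below 0.05.
The dominant spike at lag 4 indicates a seasonal period of 4.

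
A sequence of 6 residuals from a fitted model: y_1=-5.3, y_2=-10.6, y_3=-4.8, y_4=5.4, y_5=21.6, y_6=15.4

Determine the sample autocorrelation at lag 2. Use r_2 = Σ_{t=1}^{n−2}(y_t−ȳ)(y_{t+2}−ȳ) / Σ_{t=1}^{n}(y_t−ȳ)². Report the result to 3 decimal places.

-0.099

Mean ȳ = (-5.3 − 10.6 − 4.8 + 5.4 + 21.6 + 15.4)/6 = 3.6167
Deviations from mean: -8.9167, -14.2167, -8.4167, 1.7833, 17.9833, 11.7833
Numerator Σ_{t=1}^{4}(y_t−ȳ)(y_{t+2}−ȳ) = -80.6506
Denominator Σ(y_t−ȳ)² = 817.8883
r_2 = -80.6506 / 817.8883 = -0.099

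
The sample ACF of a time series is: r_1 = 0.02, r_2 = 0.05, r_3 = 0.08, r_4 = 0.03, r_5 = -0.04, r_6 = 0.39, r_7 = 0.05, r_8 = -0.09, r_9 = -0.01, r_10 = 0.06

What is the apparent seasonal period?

The largest autocorrelation is r_6 = 0.39; the remaining lags stay at or below 0.08.
The dominant spike at lag 6 indicates a seasonal period of 6.

6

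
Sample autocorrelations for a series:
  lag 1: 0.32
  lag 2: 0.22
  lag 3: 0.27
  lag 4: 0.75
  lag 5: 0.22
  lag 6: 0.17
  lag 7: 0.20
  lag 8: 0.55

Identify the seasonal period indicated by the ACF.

4

The largest autocorrelation is r_4 = 0.75, with a weaker echo at lag 8 (0.55); the remaining lags stay at or below 0.32. The elevated value at lag 1 (0.32), dropping to 0.22 at lag 2, reflects decaying short-term dependence rather than seasonality.
The dominant spike at lag 4 indicates a seasonal period of 4.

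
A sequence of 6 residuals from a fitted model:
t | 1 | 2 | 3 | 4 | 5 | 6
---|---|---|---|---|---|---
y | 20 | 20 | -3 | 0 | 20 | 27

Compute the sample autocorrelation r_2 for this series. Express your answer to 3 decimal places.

-0.617

Mean ȳ = (20 + 20 − 3 + 0 + 20 + 27)/6 = 14.0000
Deviations from mean: 6.0000, 6.0000, -17.0000, -14.0000, 6.0000, 13.0000
Numerator Σ_{t=1}^{4}(y_t−ȳ)(y_{t+2}−ȳ) = -470.0000
Denominator Σ(y_t−ȳ)² = 762.0000
r_2 = -470.0000 / 762.0000 = -0.617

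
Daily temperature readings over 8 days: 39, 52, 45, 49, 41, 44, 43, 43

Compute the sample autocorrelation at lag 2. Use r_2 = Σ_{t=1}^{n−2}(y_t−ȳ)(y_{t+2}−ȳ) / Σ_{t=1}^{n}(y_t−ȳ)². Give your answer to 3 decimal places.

Mean ȳ = (39 + 52 + 45 + 49 + 41 + 44 + 43 + 43)/8 = 44.5000
Deviations from mean: -5.5000, 7.5000, 0.5000, 4.5000, -3.5000, -0.5000, -1.5000, -1.5000
Numerator Σ_{t=1}^{6}(y_t−ȳ)(y_{t+2}−ȳ) = 33.0000
Denominator Σ(y_t−ȳ)² = 124.0000
r_2 = 33.0000 / 124.0000 = 0.266

0.266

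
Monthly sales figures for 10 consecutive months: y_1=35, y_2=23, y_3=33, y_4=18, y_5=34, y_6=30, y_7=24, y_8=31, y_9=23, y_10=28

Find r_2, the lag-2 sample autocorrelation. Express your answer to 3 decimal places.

0.336

Mean ȳ = (35 + 23 + 33 + 18 + 34 + 30 + 24 + 31 + 23 + 28)/10 = 27.9000
Numerator Σ_{t=1}^{8}(y_t−ȳ)(y_{t+2}−ȳ) = 97.1800
Denominator Σ(y_t−ȳ)² = 288.9000
r_2 = 97.1800 / 288.9000 = 0.336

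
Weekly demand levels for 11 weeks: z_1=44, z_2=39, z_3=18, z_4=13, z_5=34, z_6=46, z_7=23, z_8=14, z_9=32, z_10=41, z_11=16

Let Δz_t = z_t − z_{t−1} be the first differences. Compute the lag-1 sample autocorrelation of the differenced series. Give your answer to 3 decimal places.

0.023

First differences Δz: -5, -21, -5, 21, 12, -23, -9, 18, 9, -25
Mean of differences = -2.8000
Numerator Σ(Δz_t−Δz̄)(Δz_{t+1}−Δz̄) = 60.7600
Denominator Σ(Δz_t−Δz̄)² = 2637.6000
r_1(Δz) = 60.7600 / 2637.6000 = 0.023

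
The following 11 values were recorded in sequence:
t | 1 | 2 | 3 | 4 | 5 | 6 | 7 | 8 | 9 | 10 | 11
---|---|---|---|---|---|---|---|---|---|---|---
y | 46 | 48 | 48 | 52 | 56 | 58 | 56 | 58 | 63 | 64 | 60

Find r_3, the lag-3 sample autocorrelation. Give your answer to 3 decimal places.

0.119

Mean ȳ = (46 + 48 + 48 + 52 + 56 + 58 + 56 + 58 + 63 + 64 + 60)/11 = 55.3636
Numerator Σ_{t=1}^{8}(y_t−ȳ)(y_{t+3}−ȳ) = 44.7851
Denominator Σ(y_t−ȳ)² = 376.5455
r_3 = 44.7851 / 376.5455 = 0.119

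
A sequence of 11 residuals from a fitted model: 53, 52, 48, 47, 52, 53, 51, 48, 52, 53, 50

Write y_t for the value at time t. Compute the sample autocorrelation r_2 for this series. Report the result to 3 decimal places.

-0.708

Mean ȳ = (53 + 52 + 48 + 47 + 52 + 53 + 51 + 48 + 52 + 53 + 50)/11 = 50.8182
Numerator Σ_{t=1}^{9}(y_t−ȳ)(y_{t+2}−ȳ) = -35.1570
Denominator Σ(y_t−ȳ)² = 49.6364
r_2 = -35.1570 / 49.6364 = -0.708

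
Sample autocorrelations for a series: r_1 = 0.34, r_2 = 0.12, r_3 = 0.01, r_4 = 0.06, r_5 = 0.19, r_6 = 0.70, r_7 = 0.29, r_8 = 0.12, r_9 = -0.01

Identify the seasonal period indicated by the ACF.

The largest autocorrelation is r_6 = 0.70; the remaining lags stay at or below 0.34. The elevated value at lag 1 (0.34), dropping to 0.12 at lag 2, reflects decaying short-term dependence rather than seasonality.
The dominant spike at lag 6 indicates a seasonal period of 6.

6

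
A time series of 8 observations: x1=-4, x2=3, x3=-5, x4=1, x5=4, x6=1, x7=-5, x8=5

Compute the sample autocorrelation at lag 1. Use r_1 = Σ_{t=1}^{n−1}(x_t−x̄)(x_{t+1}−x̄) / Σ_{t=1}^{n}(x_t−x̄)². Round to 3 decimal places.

Mean x̄ = (-4 + 3 − 5 + 1 + 4 + 1 − 5 + 5)/8 = 0.0000
Deviations from mean: -4.0000, 3.0000, -5.0000, 1.0000, 4.0000, 1.0000, -5.0000, 5.0000
Σ(x_t−x̄)(x_{t+1}−x̄) = (-12.0000) + (-15.0000) + (-5.0000) + (4.0000) + (4.0000) + (-5.0000) + (-25.0000) = -54.0000
Denominator Σ(x_t−x̄)² = 118.0000
r_1 = -54.0000 / 118.0000 = -0.458

-0.458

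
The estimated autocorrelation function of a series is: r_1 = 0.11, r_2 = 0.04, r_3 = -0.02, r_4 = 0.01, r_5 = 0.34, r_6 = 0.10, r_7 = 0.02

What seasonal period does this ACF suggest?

5

The largest autocorrelation is r_5 = 0.34; the remaining lags stay at or below 0.11.
The dominant spike at lag 5 indicates a seasonal period of 5.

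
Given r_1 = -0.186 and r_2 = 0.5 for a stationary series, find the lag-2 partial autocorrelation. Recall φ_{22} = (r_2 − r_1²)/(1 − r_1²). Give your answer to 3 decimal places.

0.482

φ_{22} = (r_2 − r_1²) / (1 − r_1²)
r_1² = (-0.186)² = 0.034596
Numerator = 0.5 − 0.0346 = 0.4654; denominator = 1 − 0.0346 = 0.9654
φ_{22} = 0.4654 / 0.9654 = 0.482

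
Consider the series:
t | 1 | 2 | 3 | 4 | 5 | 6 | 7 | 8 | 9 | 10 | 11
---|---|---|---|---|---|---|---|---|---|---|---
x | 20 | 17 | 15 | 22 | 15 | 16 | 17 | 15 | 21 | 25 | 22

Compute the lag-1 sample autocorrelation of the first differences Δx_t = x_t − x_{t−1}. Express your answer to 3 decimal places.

First differences Δx: -3, -2, 7, -7, 1, 1, -2, 6, 4, -3
Mean of differences = 0.2000
Numerator Σ(Δx_t−Δx̄)(Δx_{t+1}−Δx̄) = -66.6400
Denominator Σ(Δx_t−Δx̄)² = 177.6000
r_1(Δx) = -66.6400 / 177.6000 = -0.375

-0.375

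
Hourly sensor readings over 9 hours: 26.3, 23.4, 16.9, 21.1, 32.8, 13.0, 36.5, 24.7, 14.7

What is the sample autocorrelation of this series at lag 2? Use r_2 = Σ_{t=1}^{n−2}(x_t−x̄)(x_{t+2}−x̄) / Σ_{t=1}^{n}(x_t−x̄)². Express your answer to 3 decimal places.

-0.120

Mean x̄ = (26.3 + 23.4 + 16.9 + 21.1 + 32.8 + 13.0 + 36.5 + 24.7 + 14.7)/9 = 23.2667
Σ(x_t−x̄)(x_{t+2}−x̄) = (-19.3122) + (-0.2889) + (-60.6956) + (22.2444) + (126.1578) + (-14.7156) + (-113.3656) = -59.9756
Denominator Σ(x_t−x̄)² = 501.3000
r_2 = -59.9756 / 501.3000 = -0.120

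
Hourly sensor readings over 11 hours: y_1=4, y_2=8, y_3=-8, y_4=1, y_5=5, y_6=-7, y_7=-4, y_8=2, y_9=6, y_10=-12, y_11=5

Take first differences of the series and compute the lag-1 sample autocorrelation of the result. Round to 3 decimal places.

First differences Δy: 4, -16, 9, 4, -12, 3, 6, 4, -18, 17
Mean of differences = 0.1000
Numerator Σ(Δy_t−Δȳ)(Δy_{t+1}−Δȳ) = -590.0100
Denominator Σ(Δy_t−Δȳ)² = 1186.9000
r_1(Δy) = -590.0100 / 1186.9000 = -0.497

-0.497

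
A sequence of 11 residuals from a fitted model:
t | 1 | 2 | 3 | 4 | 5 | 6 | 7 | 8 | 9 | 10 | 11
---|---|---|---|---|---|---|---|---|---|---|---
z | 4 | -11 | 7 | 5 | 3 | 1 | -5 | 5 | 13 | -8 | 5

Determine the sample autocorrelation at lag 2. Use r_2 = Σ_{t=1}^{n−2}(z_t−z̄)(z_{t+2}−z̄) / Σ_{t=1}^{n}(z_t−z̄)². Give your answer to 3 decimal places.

Mean z̄ = (4 − 11 + 7 + 5 + 3 + 1 − 5 + 5 + 13 − 8 + 5)/11 = 1.7273
Numerator Σ_{t=1}^{9}(z_t−z̄)(z_{t+2}−z̄) = -107.0579
Denominator Σ(z_t−z̄)² = 496.1818
r_2 = -107.0579 / 496.1818 = -0.216

-0.216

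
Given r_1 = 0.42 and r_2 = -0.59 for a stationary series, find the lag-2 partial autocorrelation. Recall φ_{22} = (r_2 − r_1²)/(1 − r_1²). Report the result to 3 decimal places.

φ_{22} = (r_2 − r_1²) / (1 − r_1²)
r_1² = (0.42)² = 0.1764
Numerator = -0.59 − 0.1764 = -0.7664; denominator = 1 − 0.1764 = 0.8236
φ_{22} = -0.7664 / 0.8236 = -0.931

-0.931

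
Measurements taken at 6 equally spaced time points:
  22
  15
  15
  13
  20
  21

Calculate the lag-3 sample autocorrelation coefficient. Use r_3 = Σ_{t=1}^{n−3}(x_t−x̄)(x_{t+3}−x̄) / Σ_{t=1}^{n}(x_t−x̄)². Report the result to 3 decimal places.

-0.495

Mean x̄ = (22 + 15 + 15 + 13 + 20 + 21)/6 = 17.6667
Deviations from mean: 4.3333, -2.6667, -2.6667, -4.6667, 2.3333, 3.3333
Numerator Σ_{t=1}^{3}(x_t−x̄)(x_{t+3}−x̄) = -35.3333
Denominator Σ(x_t−x̄)² = 71.3333
r_3 = -35.3333 / 71.3333 = -0.495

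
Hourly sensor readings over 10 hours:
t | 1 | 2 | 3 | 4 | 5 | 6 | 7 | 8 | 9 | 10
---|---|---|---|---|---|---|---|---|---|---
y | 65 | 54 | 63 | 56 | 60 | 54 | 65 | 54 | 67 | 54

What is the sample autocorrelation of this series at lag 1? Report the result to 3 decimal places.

-0.804

Mean ȳ = (65 + 54 + 63 + 56 + 60 + 54 + 65 + 54 + 67 + 54)/10 = 59.2000
Numerator Σ_{t=1}^{9}(y_t−ȳ)(y_{t+1}−ȳ) = -210.2400
Denominator Σ(y_t−ȳ)² = 261.6000
r_1 = -210.2400 / 261.6000 = -0.804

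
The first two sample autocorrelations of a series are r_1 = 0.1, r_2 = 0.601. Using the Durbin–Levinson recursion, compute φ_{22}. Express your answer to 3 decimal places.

φ_{22} = (r_2 − r_1²) / (1 − r_1²)
r_1² = (0.1)² = 0.01
Numerator = 0.601 − 0.0100 = 0.5910; denominator = 1 − 0.0100 = 0.9900
φ_{22} = 0.5910 / 0.9900 = 0.597

0.597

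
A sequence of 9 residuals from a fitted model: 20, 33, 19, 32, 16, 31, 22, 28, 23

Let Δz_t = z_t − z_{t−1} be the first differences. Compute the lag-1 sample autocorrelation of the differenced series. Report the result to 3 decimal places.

First differences Δz: 13, -14, 13, -16, 15, -9, 6, -5
Mean of differences = 0.3750
Numerator Σ(Δz_t−Δz̄)(Δz_{t+1}−Δz̄) = -1029.2656
Denominator Σ(Δz_t−Δz̄)² = 1155.8750
r_1(Δz) = -1029.2656 / 1155.8750 = -0.890

-0.890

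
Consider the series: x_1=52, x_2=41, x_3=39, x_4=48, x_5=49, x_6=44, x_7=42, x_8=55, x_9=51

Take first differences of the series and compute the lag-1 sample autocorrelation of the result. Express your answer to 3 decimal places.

First differences Δx: -11, -2, 9, 1, -5, -2, 13, -4
Mean of differences = -0.1250
Numerator Σ(Δx_t−Δx̄)(Δx_{t+1}−Δx̄) = -58.2656
Denominator Σ(Δx_t−Δx̄)² = 420.8750
r_1(Δx) = -58.2656 / 420.8750 = -0.138

-0.138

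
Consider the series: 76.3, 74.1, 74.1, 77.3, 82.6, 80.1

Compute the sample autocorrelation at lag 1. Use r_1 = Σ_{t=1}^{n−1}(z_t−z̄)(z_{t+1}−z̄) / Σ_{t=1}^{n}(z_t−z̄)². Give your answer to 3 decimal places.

0.495

Mean z̄ = (76.3 + 74.1 + 74.1 + 77.3 + 82.6 + 80.1)/6 = 77.4167
Σ(z_t−z̄)(z_{t+1}−z̄) = (3.7036) + (11.0003) + (0.3869) + (-0.6047) + (13.9086) = 28.3947
Denominator Σ(z_t−z̄)² = 57.3283
r_1 = 28.3947 / 57.3283 = 0.495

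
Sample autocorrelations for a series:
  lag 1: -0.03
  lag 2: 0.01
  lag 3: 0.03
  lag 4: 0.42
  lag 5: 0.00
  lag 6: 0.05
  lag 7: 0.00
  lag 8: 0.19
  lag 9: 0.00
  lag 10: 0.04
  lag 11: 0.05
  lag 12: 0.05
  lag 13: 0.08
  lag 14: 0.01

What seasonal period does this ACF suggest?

The largest autocorrelation is r_4 = 0.42, with a weaker echo at lag 8 (0.19); the remaining lags stay at or below 0.08.
The dominant spike at lag 4 indicates a seasonal period of 4.

4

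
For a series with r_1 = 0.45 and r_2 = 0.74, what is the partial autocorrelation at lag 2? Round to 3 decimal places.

φ_{22} = (r_2 − r_1²) / (1 − r_1²)
r_1² = (0.45)² = 0.2025
Numerator = 0.74 − 0.2025 = 0.5375; denominator = 1 − 0.2025 = 0.7975
φ_{22} = 0.5375 / 0.7975 = 0.674

0.674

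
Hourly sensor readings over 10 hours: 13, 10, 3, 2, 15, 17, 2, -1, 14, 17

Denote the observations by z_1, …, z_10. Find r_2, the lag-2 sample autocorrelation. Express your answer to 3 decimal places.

-0.812

Mean z̄ = (13 + 10 + 3 + 2 + 15 + 17 + 2 − 1 + 14 + 17)/10 = 9.2000
Numerator Σ_{t=1}^{8}(z_t−z̄)(z_{t+2}−z̄) = -356.8800
Denominator Σ(z_t−z̄)² = 439.6000
r_2 = -356.8800 / 439.6000 = -0.812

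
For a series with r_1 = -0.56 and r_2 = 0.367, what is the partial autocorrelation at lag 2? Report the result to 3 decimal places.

0.078

φ_{22} = (r_2 − r_1²) / (1 − r_1²)
r_1² = (-0.56)² = 0.3136
Numerator = 0.367 − 0.3136 = 0.0534; denominator = 1 − 0.3136 = 0.6864
φ_{22} = 0.0534 / 0.6864 = 0.078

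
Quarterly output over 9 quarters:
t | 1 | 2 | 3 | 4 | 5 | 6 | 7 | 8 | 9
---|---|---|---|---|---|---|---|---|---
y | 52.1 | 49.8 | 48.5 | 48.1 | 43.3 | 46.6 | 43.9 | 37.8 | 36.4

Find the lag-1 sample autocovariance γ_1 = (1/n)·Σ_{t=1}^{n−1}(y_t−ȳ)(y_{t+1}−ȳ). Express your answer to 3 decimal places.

Mean ȳ = (52.1 + 49.8 + 48.5 + 48.1 + 43.3 + 46.6 + 43.9 + 37.8 + 36.4)/9 = 45.1667
Σ_{t=1}^{8}(y_t−ȳ)(y_{t+1}−ȳ) = 121.2922
γ_1 = 121.2922 / 9 = 13.477

13.477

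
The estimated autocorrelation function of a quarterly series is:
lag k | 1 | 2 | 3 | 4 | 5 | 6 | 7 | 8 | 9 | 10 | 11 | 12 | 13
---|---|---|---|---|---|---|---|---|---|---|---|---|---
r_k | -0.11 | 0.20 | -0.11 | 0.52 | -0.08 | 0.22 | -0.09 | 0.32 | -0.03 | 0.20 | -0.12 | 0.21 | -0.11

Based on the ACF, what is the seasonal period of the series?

4

The largest autocorrelation is r_4 = 0.52, with a weaker echo at lag 8 (0.32); the remaining lags stay at or below 0.22.
The dominant spike at lag 4 indicates a seasonal period of 4.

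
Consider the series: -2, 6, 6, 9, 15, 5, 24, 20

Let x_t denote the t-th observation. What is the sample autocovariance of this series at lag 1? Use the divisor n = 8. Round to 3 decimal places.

Mean x̄ = (-2 + 6 + 6 + 9 + 15 + 5 + 24 + 20)/8 = 10.3750
Σ_{t=1}^{7}(x_t−x̄)(x_{t+1}−x̄) = 105.9844
γ_1 = 105.9844 / 8 = 13.248

13.248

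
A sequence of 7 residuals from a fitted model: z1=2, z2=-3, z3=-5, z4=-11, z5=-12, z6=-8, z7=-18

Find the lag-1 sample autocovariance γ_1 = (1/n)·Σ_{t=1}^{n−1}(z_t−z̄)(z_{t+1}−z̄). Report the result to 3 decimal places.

Mean z̄ = (2 − 3 − 5 − 11 − 12 − 8 − 18)/7 = -7.8571
Deviations: 9.8571, 4.8571, 2.8571, -3.1429, -4.1429, -0.1429, -10.1429
Σ_{t=1}^{6}(z_t−z̄)(z_{t+1}−z̄) = 67.8367
γ_1 = 67.8367 / 7 = 9.691

9.691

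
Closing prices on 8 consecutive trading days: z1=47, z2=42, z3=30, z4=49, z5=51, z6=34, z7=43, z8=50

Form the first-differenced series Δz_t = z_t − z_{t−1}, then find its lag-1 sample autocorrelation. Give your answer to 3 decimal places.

-0.268

First differences Δz: -5, -12, 19, 2, -17, 9, 7
Mean of differences = 0.4286
Numerator Σ(Δz_t−Δz̄)(Δz_{t+1}−Δz̄) = -254.6122
Denominator Σ(Δz_t−Δz̄)² = 951.7143
r_1(Δz) = -254.6122 / 951.7143 = -0.268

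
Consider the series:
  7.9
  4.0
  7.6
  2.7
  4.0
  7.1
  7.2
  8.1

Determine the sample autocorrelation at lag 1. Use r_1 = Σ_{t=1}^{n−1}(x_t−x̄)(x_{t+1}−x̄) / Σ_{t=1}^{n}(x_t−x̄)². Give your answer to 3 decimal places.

-0.118

Mean x̄ = (7.9 + 4.0 + 7.6 + 2.7 + 4.0 + 7.1 + 7.2 + 8.1)/8 = 6.0750
Deviations from mean: 1.8250, -2.0750, 1.5250, -3.3750, -2.0750, 1.0250, 1.1250, 2.0250
Numerator Σ_{t=1}^{7}(x_t−x̄)(x_{t+1}−x̄) = -3.7906
Denominator Σ(x_t−x̄)² = 32.0750
r_1 = -3.7906 / 32.0750 = -0.118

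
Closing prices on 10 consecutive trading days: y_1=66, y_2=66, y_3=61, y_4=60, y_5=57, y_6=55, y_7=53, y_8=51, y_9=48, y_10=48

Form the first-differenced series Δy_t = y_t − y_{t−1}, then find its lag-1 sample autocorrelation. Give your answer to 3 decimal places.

-0.600

First differences Δy: 0, -5, -1, -3, -2, -2, -2, -3, 0
Mean of differences = -2.0000
Numerator Σ(Δy_t−Δȳ)(Δy_{t+1}−Δȳ) = -12.0000
Denominator Σ(Δy_t−Δȳ)² = 20.0000
r_1(Δy) = -12.0000 / 20.0000 = -0.600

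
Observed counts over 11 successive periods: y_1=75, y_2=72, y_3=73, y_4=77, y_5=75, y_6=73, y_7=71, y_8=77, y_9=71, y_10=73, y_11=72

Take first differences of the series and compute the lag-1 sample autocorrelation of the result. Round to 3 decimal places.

-0.533

First differences Δy: -3, 1, 4, -2, -2, -2, 6, -6, 2, -1
Mean of differences = -0.3000
Numerator Σ(Δy_t−Δȳ)(Δy_{t+1}−Δȳ) = -60.7900
Denominator Σ(Δy_t−Δȳ)² = 114.1000
r_1(Δy) = -60.7900 / 114.1000 = -0.533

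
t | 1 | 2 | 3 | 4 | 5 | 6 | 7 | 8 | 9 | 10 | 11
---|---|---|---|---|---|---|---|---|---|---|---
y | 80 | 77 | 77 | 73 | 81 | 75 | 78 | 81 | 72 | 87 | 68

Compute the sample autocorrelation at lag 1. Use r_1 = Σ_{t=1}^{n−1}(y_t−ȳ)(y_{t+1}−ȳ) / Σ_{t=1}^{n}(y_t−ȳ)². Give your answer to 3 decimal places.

Mean ȳ = (80 + 77 + 77 + 73 + 81 + 75 + 78 + 81 + 72 + 87 + 68)/11 = 77.1818
Numerator Σ_{t=1}^{10}(y_t−ȳ)(y_{t+1}−ȳ) = -183.4876
Denominator Σ(y_t−ȳ)² = 267.6364
r_1 = -183.4876 / 267.6364 = -0.686

-0.686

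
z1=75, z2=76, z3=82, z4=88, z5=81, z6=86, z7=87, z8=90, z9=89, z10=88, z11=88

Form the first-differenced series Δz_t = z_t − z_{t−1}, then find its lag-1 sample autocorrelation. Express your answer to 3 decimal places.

First differences Δz: 1, 6, 6, -7, 5, 1, 3, -1, -1, 0
Mean of differences = 1.3000
Numerator Σ(Δz_t−Δz̄)(Δz_{t+1}−Δz̄) = -46.2900
Denominator Σ(Δz_t−Δz̄)² = 142.1000
r_1(Δz) = -46.2900 / 142.1000 = -0.326

-0.326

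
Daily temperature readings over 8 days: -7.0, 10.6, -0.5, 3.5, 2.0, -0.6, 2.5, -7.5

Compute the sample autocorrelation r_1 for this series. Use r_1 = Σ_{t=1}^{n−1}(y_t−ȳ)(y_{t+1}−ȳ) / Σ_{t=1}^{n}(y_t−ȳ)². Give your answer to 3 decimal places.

-0.427

Mean ȳ = (-7.0 + 10.6 − 0.5 + 3.5 + 2.0 − 0.6 + 2.5 − 7.5)/8 = 0.3750
Deviations from mean: -7.3750, 10.2250, -0.8750, 3.1250, 1.6250, -0.9750, 2.1250, -7.8750
Numerator Σ_{t=1}^{7}(y_t−ȳ)(y_{t+1}−ȳ) = -102.4031
Denominator Σ(y_t−ȳ)² = 239.5950
r_1 = -102.4031 / 239.5950 = -0.427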